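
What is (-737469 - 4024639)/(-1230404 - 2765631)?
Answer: 4762108/3996035 ≈ 1.1917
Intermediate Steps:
(-737469 - 4024639)/(-1230404 - 2765631) = -4762108/(-3996035) = -4762108*(-1/3996035) = 4762108/3996035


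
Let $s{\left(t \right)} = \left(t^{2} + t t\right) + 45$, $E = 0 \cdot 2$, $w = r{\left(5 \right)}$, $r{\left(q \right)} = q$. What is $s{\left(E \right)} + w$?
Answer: $50$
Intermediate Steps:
$w = 5$
$E = 0$
$s{\left(t \right)} = 45 + 2 t^{2}$ ($s{\left(t \right)} = \left(t^{2} + t^{2}\right) + 45 = 2 t^{2} + 45 = 45 + 2 t^{2}$)
$s{\left(E \right)} + w = \left(45 + 2 \cdot 0^{2}\right) + 5 = \left(45 + 2 \cdot 0\right) + 5 = \left(45 + 0\right) + 5 = 45 + 5 = 50$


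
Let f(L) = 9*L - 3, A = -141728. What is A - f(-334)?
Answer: -138719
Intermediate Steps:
f(L) = -3 + 9*L
A - f(-334) = -141728 - (-3 + 9*(-334)) = -141728 - (-3 - 3006) = -141728 - 1*(-3009) = -141728 + 3009 = -138719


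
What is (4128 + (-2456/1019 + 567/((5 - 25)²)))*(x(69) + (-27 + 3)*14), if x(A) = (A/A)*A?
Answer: -449138902191/407600 ≈ -1.1019e+6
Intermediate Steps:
x(A) = A (x(A) = 1*A = A)
(4128 + (-2456/1019 + 567/((5 - 25)²)))*(x(69) + (-27 + 3)*14) = (4128 + (-2456/1019 + 567/((5 - 25)²)))*(69 + (-27 + 3)*14) = (4128 + (-2456*1/1019 + 567/((-20)²)))*(69 - 24*14) = (4128 + (-2456/1019 + 567/400))*(69 - 336) = (4128 + (-2456/1019 + 567*(1/400)))*(-267) = (4128 + (-2456/1019 + 567/400))*(-267) = (4128 - 404627/407600)*(-267) = (1682168173/407600)*(-267) = -449138902191/407600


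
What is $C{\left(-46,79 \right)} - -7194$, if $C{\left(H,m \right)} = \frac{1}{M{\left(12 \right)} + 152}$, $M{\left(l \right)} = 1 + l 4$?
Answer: $\frac{1445995}{201} \approx 7194.0$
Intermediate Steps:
$M{\left(l \right)} = 1 + 4 l$
$C{\left(H,m \right)} = \frac{1}{201}$ ($C{\left(H,m \right)} = \frac{1}{\left(1 + 4 \cdot 12\right) + 152} = \frac{1}{\left(1 + 48\right) + 152} = \frac{1}{49 + 152} = \frac{1}{201}$)
$C{\left(-46,79 \right)} - -7194 = \frac{1}{201} - -7194 = \frac{1}{201} + 7194 = \frac{1445995}{201}$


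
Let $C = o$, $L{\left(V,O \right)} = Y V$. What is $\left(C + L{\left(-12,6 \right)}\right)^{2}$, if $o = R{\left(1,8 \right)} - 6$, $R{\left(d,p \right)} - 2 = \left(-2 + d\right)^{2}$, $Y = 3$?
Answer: $1521$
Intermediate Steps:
$L{\left(V,O \right)} = 3 V$
$R{\left(d,p \right)} = 2 + \left(-2 + d\right)^{2}$
$o = -3$ ($o = \left(2 + \left(-2 + 1\right)^{2}\right) - 6 = \left(2 + \left(-1\right)^{2}\right) - 6 = \left(2 + 1\right) - 6 = 3 - 6 = -3$)
$C = -3$
$\left(C + L{\left(-12,6 \right)}\right)^{2} = \left(-3 + 3 \left(-12\right)\right)^{2} = \left(-3 - 36\right)^{2} = \left(-39\right)^{2} = 1521$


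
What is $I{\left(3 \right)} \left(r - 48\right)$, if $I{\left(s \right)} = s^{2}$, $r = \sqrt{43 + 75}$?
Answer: $-432 + 9 \sqrt{118} \approx -334.23$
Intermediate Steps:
$r = \sqrt{118} \approx 10.863$
$I{\left(3 \right)} \left(r - 48\right) = 3^{2} \left(\sqrt{118} - 48\right) = 9 \left(-48 + \sqrt{118}\right) = -432 + 9 \sqrt{118}$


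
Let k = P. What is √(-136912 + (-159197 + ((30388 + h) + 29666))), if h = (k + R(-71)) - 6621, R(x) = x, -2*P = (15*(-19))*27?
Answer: 49*I*√398/2 ≈ 488.77*I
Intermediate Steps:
P = 7695/2 (P = -15*(-19)*27/2 = -(-285)*27/2 = -½*(-7695) = 7695/2 ≈ 3847.5)
k = 7695/2 ≈ 3847.5
h = -5689/2 (h = (7695/2 - 71) - 6621 = 7553/2 - 6621 = -5689/2 ≈ -2844.5)
√(-136912 + (-159197 + ((30388 + h) + 29666))) = √(-136912 + (-159197 + ((30388 - 5689/2) + 29666))) = √(-136912 + (-159197 + (55087/2 + 29666))) = √(-136912 + (-159197 + 114419/2)) = √(-136912 - 203975/2) = √(-477799/2) = 49*I*√398/2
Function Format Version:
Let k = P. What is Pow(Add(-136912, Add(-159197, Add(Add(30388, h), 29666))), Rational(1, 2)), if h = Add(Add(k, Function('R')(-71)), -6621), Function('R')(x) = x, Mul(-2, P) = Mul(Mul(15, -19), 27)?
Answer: Mul(Rational(49, 2), I, Pow(398, Rational(1, 2))) ≈ Mul(488.77, I)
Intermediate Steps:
P = Rational(7695, 2) (P = Mul(Rational(-1, 2), Mul(Mul(15, -19), 27)) = Mul(Rational(-1, 2), Mul(-285, 27)) = Mul(Rational(-1, 2), -7695) = Rational(7695, 2) ≈ 3847.5)
k = Rational(7695, 2) ≈ 3847.5
h = Rational(-5689, 2) (h = Add(Add(Rational(7695, 2), -71), -6621) = Add(Rational(7553, 2), -6621) = Rational(-5689, 2) ≈ -2844.5)
Pow(Add(-136912, Add(-159197, Add(Add(30388, h), 29666))), Rational(1, 2)) = Pow(Add(-136912, Add(-159197, Add(Add(30388, Rational(-5689, 2)), 29666))), Rational(1, 2)) = Pow(Add(-136912, Add(-159197, Add(Rational(55087, 2), 29666))), Rational(1, 2)) = Pow(Add(-136912, Add(-159197, Rational(114419, 2))), Rational(1, 2)) = Pow(Add(-136912, Rational(-203975, 2)), Rational(1, 2)) = Pow(Rational(-477799, 2), Rational(1, 2)) = Mul(Rational(49, 2), I, Pow(398, Rational(1, 2)))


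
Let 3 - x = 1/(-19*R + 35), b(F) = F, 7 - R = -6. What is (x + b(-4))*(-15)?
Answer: 3165/212 ≈ 14.929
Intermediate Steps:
R = 13 (R = 7 - 1*(-6) = 7 + 6 = 13)
x = 637/212 (x = 3 - 1/(-19*13 + 35) = 3 - 1/(-247 + 35) = 3 - 1/(-212) = 3 - 1*(-1/212) = 3 + 1/212 = 637/212 ≈ 3.0047)
(x + b(-4))*(-15) = (637/212 - 4)*(-15) = -211/212*(-15) = 3165/212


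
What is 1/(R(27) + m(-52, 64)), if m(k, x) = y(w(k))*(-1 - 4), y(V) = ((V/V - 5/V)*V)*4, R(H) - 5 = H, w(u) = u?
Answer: 1/1172 ≈ 0.00085324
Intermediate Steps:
R(H) = 5 + H
y(V) = 4*V*(1 - 5/V) (y(V) = ((1 - 5/V)*V)*4 = (V*(1 - 5/V))*4 = 4*V*(1 - 5/V))
m(k, x) = 100 - 20*k (m(k, x) = (-20 + 4*k)*(-1 - 4) = (-20 + 4*k)*(-5) = 100 - 20*k)
1/(R(27) + m(-52, 64)) = 1/((5 + 27) + (100 - 20*(-52))) = 1/(32 + (100 + 1040)) = 1/(32 + 1140) = 1/1172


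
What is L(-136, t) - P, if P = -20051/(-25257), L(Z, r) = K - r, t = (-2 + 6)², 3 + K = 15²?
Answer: 5182891/25257 ≈ 205.21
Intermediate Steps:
K = 222 (K = -3 + 15² = -3 + 225 = 222)
t = 16 (t = 4² = 16)
L(Z, r) = 222 - r
P = 20051/25257 (P = -20051*(-1/25257) = 20051/25257 ≈ 0.79388)
L(-136, t) - P = (222 - 1*16) - 1*20051/25257 = (222 - 16) - 20051/25257 = 206 - 20051/25257 = 5182891/25257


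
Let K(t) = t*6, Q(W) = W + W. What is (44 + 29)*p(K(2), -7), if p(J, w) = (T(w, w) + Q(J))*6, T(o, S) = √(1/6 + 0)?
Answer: 10512 + 73*√6 ≈ 10691.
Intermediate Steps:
T(o, S) = √6/6 (T(o, S) = √(⅙ + 0) = √(⅙) = √6/6)
Q(W) = 2*W
K(t) = 6*t
p(J, w) = √6 + 12*J (p(J, w) = (√6/6 + 2*J)*6 = (2*J + √6/6)*6 = √6 + 12*J)
(44 + 29)*p(K(2), -7) = (44 + 29)*(√6 + 12*(6*2)) = 73*(√6 + 12*12) = 73*(√6 + 144) = 73*(144 + √6) = 10512 + 73*√6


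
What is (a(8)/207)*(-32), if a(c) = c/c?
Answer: -32/207 ≈ -0.15459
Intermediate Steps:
a(c) = 1
(a(8)/207)*(-32) = (1/207)*(-32) = -32/207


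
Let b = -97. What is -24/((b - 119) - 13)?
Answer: 24/229 ≈ 0.10480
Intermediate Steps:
-24/((b - 119) - 13) = -24/((-97 - 119) - 13) = -24/(-216 - 13) = -24/(-229) = -1/229*(-24) = 24/229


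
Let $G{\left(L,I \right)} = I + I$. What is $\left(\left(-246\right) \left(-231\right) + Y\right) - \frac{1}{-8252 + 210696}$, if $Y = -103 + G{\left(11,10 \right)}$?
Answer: $\frac{11487279891}{202444} \approx 56743.0$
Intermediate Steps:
$G{\left(L,I \right)} = 2 I$
$Y = -83$ ($Y = -103 + 2 \cdot 10 = -103 + 20 = -83$)
$\left(\left(-246\right) \left(-231\right) + Y\right) - \frac{1}{-8252 + 210696} = \left(\left(-246\right) \left(-231\right) - 83\right) - \frac{1}{-8252 + 210696} = \left(56826 - 83\right) - \frac{1}{202444} = 56743 - \frac{1}{202444} = \frac{11487279891}{202444}$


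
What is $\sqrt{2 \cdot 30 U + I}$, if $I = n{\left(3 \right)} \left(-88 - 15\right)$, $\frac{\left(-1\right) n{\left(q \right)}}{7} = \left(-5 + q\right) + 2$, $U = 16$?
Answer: $8 \sqrt{15} \approx 30.984$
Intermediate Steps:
$n{\left(q \right)} = 21 - 7 q$ ($n{\left(q \right)} = - 7 \left(\left(-5 + q\right) + 2\right) = - 7 \left(-3 + q\right) = 21 - 7 q$)
$I = 0$ ($I = \left(21 - 21\right) \left(-88 - 15\right) = 0 \left(-88 - 15\right) = 0 \left(-103\right) = 0$)
$\sqrt{2 \cdot 30 U + I} = \sqrt{2 \cdot 30 \cdot 16 + 0} = \sqrt{60 \cdot 16 + 0} = \sqrt{960 + 0} = \sqrt{960} = 8 \sqrt{15}$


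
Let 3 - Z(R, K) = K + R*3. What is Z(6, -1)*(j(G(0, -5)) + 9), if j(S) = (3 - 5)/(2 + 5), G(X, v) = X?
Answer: -122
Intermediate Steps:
Z(R, K) = 3 - K - 3*R (Z(R, K) = 3 - (K + R*3) = 3 - (K + 3*R) = 3 + (-K - 3*R) = 3 - K - 3*R)
j(S) = -2/7
Z(6, -1)*(j(G(0, -5)) + 9) = (3 - 1*(-1) - 3*6)*(-2/7 + 9) = (3 + 1 - 18)*(61/7) = -14*61/7 = -122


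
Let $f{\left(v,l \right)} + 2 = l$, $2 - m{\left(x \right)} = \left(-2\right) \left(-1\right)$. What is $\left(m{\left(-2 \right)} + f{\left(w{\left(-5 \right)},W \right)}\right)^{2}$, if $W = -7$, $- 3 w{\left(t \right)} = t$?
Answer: $81$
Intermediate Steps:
$m{\left(x \right)} = 0$ ($m{\left(x \right)} = 2 - \left(-2\right) \left(-1\right) = 2 - 2 = 0$)
$w{\left(t \right)} = - \frac{t}{3}$
$f{\left(v,l \right)} = -2 + l$
$\left(m{\left(-2 \right)} + f{\left(w{\left(-5 \right)},W \right)}\right)^{2} = \left(0 - 9\right)^{2} = \left(-9\right)^{2} = 81$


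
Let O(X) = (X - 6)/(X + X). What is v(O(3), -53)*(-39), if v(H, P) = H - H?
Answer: 0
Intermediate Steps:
O(X) = (-6 + X)/(2*X) (O(X) = (-6 + X)/((2*X)) = (-6 + X)*(1/(2*X)) = (-6 + X)/(2*X))
v(H, P) = 0
v(O(3), -53)*(-39) = 0*(-39) = 0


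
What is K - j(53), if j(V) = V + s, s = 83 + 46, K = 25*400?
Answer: 9818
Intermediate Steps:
K = 10000
s = 129
j(V) = 129 + V (j(V) = V + 129 = 129 + V)
K - j(53) = 10000 - (129 + 53) = 10000 - 1*182 = 10000 - 182 = 9818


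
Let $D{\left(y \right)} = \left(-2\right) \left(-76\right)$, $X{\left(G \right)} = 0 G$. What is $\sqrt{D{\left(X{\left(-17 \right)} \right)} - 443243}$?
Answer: $i \sqrt{443091} \approx 665.65 i$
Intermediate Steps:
$X{\left(G \right)} = 0$
$D{\left(y \right)} = 152$
$\sqrt{D{\left(X{\left(-17 \right)} \right)} - 443243} = \sqrt{152 - 443243} = \sqrt{-443091} = i \sqrt{443091}$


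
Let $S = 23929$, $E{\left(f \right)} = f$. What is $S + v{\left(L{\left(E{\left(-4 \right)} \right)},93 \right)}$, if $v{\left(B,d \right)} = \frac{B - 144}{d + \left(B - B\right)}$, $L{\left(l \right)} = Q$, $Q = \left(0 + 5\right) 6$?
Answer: $\frac{741761}{31} \approx 23928.0$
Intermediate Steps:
$Q = 30$ ($Q = 5 \cdot 6 = 30$)
$L{\left(l \right)} = 30$
$v{\left(B,d \right)} = \frac{-144 + B}{d}$ ($v{\left(B,d \right)} = \frac{-144 + B}{d + 0} = \frac{-144 + B}{d}$)
$S + v{\left(L{\left(E{\left(-4 \right)} \right)},93 \right)} = 23929 + \frac{-144 + 30}{93} = 23929 + \frac{1}{93} \left(-114\right) = 23929 - \frac{38}{31} = \frac{741761}{31}$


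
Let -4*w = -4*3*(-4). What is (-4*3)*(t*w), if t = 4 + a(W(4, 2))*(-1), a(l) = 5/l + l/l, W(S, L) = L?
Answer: 72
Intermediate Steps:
a(l) = 1 + 5/l (a(l) = 5/l + 1 = 1 + 5/l)
t = ½ (t = 4 + ((5 + 2)/2)*(-1) = 4 + ((½)*7)*(-1) = 4 + (7/2)*(-1) = 4 - 7/2 = ½ ≈ 0.50000)
w = -12 (w = -(-4*3)*(-4)/4 = -(-3)*(-4) = -¼*48 = -12)
(-4*3)*(t*w) = (-4*3)*((½)*(-12)) = -12*(-6) = 72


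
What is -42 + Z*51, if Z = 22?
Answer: 1080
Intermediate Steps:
-42 + Z*51 = -42 + 22*51 = -42 + 1122 = 1080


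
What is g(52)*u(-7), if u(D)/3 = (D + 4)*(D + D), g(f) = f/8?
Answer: 819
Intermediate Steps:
g(f) = f/8 (g(f) = f*(1/8) = f/8)
u(D) = 6*D*(4 + D) (u(D) = 3*((D + 4)*(D + D)) = 3*((4 + D)*(2*D)) = 3*(2*D*(4 + D)) = 6*D*(4 + D))
g(52)*u(-7) = ((1/8)*52)*(6*(-7)*(4 - 7)) = 13*(6*(-7)*(-3))/2 = (13/2)*126 = 819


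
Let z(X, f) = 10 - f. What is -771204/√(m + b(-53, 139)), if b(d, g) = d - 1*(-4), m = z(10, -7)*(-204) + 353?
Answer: 55086*I*√791/113 ≈ 13710.0*I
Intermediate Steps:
m = -3115 (m = (10 - 1*(-7))*(-204) + 353 = (10 + 7)*(-204) + 353 = 17*(-204) + 353 = -3468 + 353 = -3115)
b(d, g) = 4 + d (b(d, g) = d + 4 = 4 + d)
-771204/√(m + b(-53, 139)) = -771204/√(-3115 + (4 - 53)) = -771204/√(-3115 - 49) = -771204*(-I*√791/1582) = -(-55086)*I*√791/113 = 55086*I*√791/113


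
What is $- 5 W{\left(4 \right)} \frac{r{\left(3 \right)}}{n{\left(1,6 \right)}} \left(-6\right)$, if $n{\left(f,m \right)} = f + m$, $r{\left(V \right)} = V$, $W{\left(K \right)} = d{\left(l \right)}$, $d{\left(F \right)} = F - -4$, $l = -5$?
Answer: $- \frac{90}{7} \approx -12.857$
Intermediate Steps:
$d{\left(F \right)} = 4 + F$ ($d{\left(F \right)} = F + 4 = 4 + F$)
$W{\left(K \right)} = -1$ ($W{\left(K \right)} = 4 - 5 = -1$)
$- 5 W{\left(4 \right)} \frac{r{\left(3 \right)}}{n{\left(1,6 \right)}} \left(-6\right) = \left(-5\right) \left(-1\right) \frac{3}{1 + 6} \left(-6\right) = 5 \cdot \frac{3}{7} \left(-6\right) = \frac{15}{7} \left(-6\right) = - \frac{90}{7}$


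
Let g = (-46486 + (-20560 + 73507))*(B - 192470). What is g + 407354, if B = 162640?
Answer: -192324276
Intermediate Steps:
g = -192731630 (g = (-46486 + (-20560 + 73507))*(162640 - 192470) = (-46486 + 52947)*(-29830) = 6461*(-29830) = -192731630)
g + 407354 = -192731630 + 407354 = -192324276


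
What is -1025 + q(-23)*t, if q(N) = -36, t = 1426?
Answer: -52361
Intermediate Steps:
-1025 + q(-23)*t = -1025 - 36*1426 = -1025 - 51336 = -52361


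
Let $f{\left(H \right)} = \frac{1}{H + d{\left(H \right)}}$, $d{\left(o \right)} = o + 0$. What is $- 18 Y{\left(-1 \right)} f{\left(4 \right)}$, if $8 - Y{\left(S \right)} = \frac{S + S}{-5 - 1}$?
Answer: $- \frac{69}{4} \approx -17.25$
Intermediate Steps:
$Y{\left(S \right)} = 8 + \frac{S}{3}$ ($Y{\left(S \right)} = 8 - \frac{S + S}{-5 - 1} = 8 - \frac{2 S}{-6} = 8 - 2 S \left(- \frac{1}{6}\right) = 8 - - \frac{S}{3} = 8 + \frac{S}{3}$)
$d{\left(o \right)} = o$
$f{\left(H \right)} = \frac{1}{2 H}$ ($f{\left(H \right)} = \frac{1}{H + H} = \frac{1}{2 H}$)
$- 18 Y{\left(-1 \right)} f{\left(4 \right)} = - 18 \left(8 + \frac{1}{3} \left(-1\right)\right) \frac{1}{2 \cdot 4} = - 18 \left(8 - \frac{1}{3}\right) \frac{1}{2} \cdot \frac{1}{4} = \left(-18\right) \frac{23}{3} \cdot \frac{1}{8} = \left(-138\right) \frac{1}{8} = - \frac{69}{4}$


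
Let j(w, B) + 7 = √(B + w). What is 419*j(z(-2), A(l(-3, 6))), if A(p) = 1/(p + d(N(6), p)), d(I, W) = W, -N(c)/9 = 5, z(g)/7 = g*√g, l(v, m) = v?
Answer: -2933 + 419*√(-6 - 504*I*√2)/6 ≈ -1620.2 - 1323.9*I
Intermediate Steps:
z(g) = 7*g^(3/2) (z(g) = 7*(g*√g) = 7*g^(3/2))
N(c) = -45 (N(c) = -9*5 = -45)
A(p) = 1/(2*p) (A(p) = 1/(p + p) = 1/(2*p))
j(w, B) = -7 + √(B + w)
419*j(z(-2), A(l(-3, 6))) = 419*(-7 + √((½)/(-3) + 7*(-2)^(3/2))) = 419*(-7 + √((½)*(-⅓) + 7*(-2*I*√2))) = 419*(-7 + √(-⅙ - 14*I*√2)) = -2933 + 419*√(-⅙ - 14*I*√2)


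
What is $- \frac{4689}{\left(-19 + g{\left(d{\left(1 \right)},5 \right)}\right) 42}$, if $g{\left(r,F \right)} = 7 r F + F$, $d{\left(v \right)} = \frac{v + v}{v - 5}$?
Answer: $\frac{521}{147} \approx 3.5442$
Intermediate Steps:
$d{\left(v \right)} = \frac{2 v}{-5 + v}$
$g{\left(r,F \right)} = F + 7 F r$ ($g{\left(r,F \right)} = 7 F r + F = F + 7 F r$)
$- \frac{4689}{\left(-19 + g{\left(d{\left(1 \right)},5 \right)}\right) 42} = - \frac{4689}{\left(-19 + 5 \left(1 + 7 \cdot 2 \cdot 1 \frac{1}{-5 + 1}\right)\right) 42} = - \frac{4689}{\left(-19 + 5 \left(1 + 7 \cdot 2 \cdot 1 \frac{1}{-4}\right)\right) 42} = - \frac{4689}{\left(-19 + 5 \left(1 + 7 \cdot 2 \cdot 1 \left(- \frac{1}{4}\right)\right)\right) 42} = - \frac{4689}{\left(-19 + 5 \left(1 + 7 \left(- \frac{1}{2}\right)\right)\right) 42} = - \frac{4689}{\left(-19 + 5 \left(1 - \frac{7}{2}\right)\right) 42} = - \frac{4689}{\left(-19 + 5 \left(- \frac{5}{2}\right)\right) 42} = - \frac{4689}{\left(-19 - \frac{25}{2}\right) 42} = - \frac{4689}{\left(- \frac{63}{2}\right) 42} = - \frac{4689}{-1323} = \left(-4689\right) \left(- \frac{1}{1323}\right) = \frac{521}{147}$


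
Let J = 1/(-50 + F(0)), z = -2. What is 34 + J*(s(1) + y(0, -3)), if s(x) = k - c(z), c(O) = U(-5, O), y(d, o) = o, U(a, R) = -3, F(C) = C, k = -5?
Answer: 341/10 ≈ 34.100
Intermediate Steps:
c(O) = -3
s(x) = -2 (s(x) = -5 - 1*(-3) = -5 + 3 = -2)
J = -1/50 (J = 1/(-50 + 0) = 1/(-50) = -1/50 ≈ -0.020000)
34 + J*(s(1) + y(0, -3)) = 34 - (-2 - 3)/50 = 34 - 1/50*(-5) = 34 + 1/10 = 341/10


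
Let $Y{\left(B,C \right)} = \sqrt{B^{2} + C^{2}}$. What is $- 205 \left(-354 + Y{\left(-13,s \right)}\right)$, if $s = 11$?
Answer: $72570 - 205 \sqrt{290} \approx 69079.0$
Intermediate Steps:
$- 205 \left(-354 + Y{\left(-13,s \right)}\right) = - 205 \left(-354 + \sqrt{\left(-13\right)^{2} + 11^{2}}\right) = - 205 \left(-354 + \sqrt{169 + 121}\right) = - 205 \left(-354 + \sqrt{290}\right) = 72570 - 205 \sqrt{290}$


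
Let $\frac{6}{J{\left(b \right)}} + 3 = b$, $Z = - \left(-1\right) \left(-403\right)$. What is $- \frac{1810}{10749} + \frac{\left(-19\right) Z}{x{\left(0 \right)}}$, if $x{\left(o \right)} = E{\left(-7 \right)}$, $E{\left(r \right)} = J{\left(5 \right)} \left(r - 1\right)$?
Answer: $- \frac{9149837}{28664} \approx -319.21$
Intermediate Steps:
$Z = -403$ ($Z = \left(-1\right) 403 = -403$)
$J{\left(b \right)} = \frac{6}{-3 + b}$
$E{\left(r \right)} = -3 + 3 r$ ($E{\left(r \right)} = \frac{6}{-3 + 5} \left(r - 1\right) = \frac{6}{2} \left(-1 + r\right) = 6 \cdot \frac{1}{2} \left(-1 + r\right) = 3 \left(-1 + r\right) = -3 + 3 r$)
$x{\left(o \right)} = -24$ ($x{\left(o \right)} = -3 + 3 \left(-7\right) = -3 - 21 = -24$)
$- \frac{1810}{10749} + \frac{\left(-19\right) Z}{x{\left(0 \right)}} = - \frac{1810}{10749} + \frac{\left(-19\right) \left(-403\right)}{-24} = \left(-1810\right) \frac{1}{10749} + 7657 \left(- \frac{1}{24}\right) = - \frac{1810}{10749} - \frac{7657}{24} = - \frac{9149837}{28664}$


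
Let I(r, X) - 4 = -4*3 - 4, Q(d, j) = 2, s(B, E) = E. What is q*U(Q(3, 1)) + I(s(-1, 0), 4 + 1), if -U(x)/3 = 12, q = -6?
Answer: 204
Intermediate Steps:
I(r, X) = -12 (I(r, X) = 4 + (-4*3 - 4) = 4 + (-12 - 4) = 4 - 16 = -12)
U(x) = -36 (U(x) = -3*12 = -36)
q*U(Q(3, 1)) + I(s(-1, 0), 4 + 1) = -6*(-36) - 12 = 216 - 12 = 204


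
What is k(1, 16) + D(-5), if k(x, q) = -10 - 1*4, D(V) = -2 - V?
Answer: -11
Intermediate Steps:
k(x, q) = -14 (k(x, q) = -10 - 4 = -14)
k(1, 16) + D(-5) = -14 + (-2 - 1*(-5)) = -14 + (-2 + 5) = -14 + 3 = -11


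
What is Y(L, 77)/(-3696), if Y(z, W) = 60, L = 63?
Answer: -5/308 ≈ -0.016234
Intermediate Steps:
Y(L, 77)/(-3696) = 60/(-3696) = 60*(-1/3696) = -5/308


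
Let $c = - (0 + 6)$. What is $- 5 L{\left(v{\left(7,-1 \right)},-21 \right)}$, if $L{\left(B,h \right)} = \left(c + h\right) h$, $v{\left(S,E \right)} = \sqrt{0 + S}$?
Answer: $-2835$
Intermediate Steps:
$v{\left(S,E \right)} = \sqrt{S}$
$c = -6$ ($c = \left(-1\right) 6 = -6$)
$L{\left(B,h \right)} = h \left(-6 + h\right)$ ($L{\left(B,h \right)} = \left(-6 + h\right) h = h \left(-6 + h\right)$)
$- 5 L{\left(v{\left(7,-1 \right)},-21 \right)} = - 5 \left(- 21 \left(-6 - 21\right)\right) = - 5 \left(\left(-21\right) \left(-27\right)\right) = \left(-5\right) 567 = -2835$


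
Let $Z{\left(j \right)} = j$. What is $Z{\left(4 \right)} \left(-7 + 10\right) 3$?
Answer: $36$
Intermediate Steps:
$Z{\left(4 \right)} \left(-7 + 10\right) 3 = 4 \left(-7 + 10\right) 3 = 4 \cdot 3 \cdot 3 = 4 \cdot 9 = 36$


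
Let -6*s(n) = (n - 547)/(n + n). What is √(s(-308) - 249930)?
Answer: I*√23709381465/308 ≈ 499.93*I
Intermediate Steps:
s(n) = -(-547 + n)/(12*n) (s(n) = -(n - 547)/(6*(n + n)) = -(-547 + n)/(6*(2*n)) = -(-547 + n)*1/(2*n)/6 = -(-547 + n)/(12*n))
√(s(-308) - 249930) = √((1/12)*(547 - 1*(-308))/(-308) - 249930) = √((1/12)*(-1/308)*(547 + 308) - 249930) = √((1/12)*(-1/308)*855 - 249930) = √(-285/1232 - 249930) = √(-307914045/1232) = I*√23709381465/308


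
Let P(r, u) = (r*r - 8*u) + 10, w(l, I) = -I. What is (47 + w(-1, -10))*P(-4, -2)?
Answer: 2394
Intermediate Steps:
P(r, u) = 10 + r² - 8*u (P(r, u) = (r² - 8*u) + 10 = 10 + r² - 8*u)
(47 + w(-1, -10))*P(-4, -2) = (47 - 1*(-10))*(10 + (-4)² - 8*(-2)) = (47 + 10)*(10 + 16 + 16) = 57*42 = 2394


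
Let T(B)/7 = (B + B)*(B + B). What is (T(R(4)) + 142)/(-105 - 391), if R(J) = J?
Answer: -295/248 ≈ -1.1895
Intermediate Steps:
T(B) = 28*B² (T(B) = 7*((B + B)*(B + B)) = 7*((2*B)*(2*B)) = 7*(4*B²) = 28*B²)
(T(R(4)) + 142)/(-105 - 391) = (28*4² + 142)/(-105 - 391) = (28*16 + 142)/(-496) = (448 + 142)*(-1/496) = 590*(-1/496) = -295/248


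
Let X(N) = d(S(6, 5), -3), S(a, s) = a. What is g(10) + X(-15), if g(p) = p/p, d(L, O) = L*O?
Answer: -17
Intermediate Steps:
X(N) = -18 (X(N) = 6*(-3) = -18)
g(p) = 1
g(10) + X(-15) = 1 - 18 = -17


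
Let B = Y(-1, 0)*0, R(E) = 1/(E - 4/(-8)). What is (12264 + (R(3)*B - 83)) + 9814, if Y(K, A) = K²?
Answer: 21995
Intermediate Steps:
R(E) = 1/(½ + E) (R(E) = 1/(E - 4*(-⅛)) = 1/(E + ½) = 1/(½ + E))
B = 0 (B = (-1)²*0 = 1*0 = 0)
(12264 + (R(3)*B - 83)) + 9814 = (12264 + ((2/(1 + 2*3))*0 - 83)) + 9814 = (12264 + ((2/(1 + 6))*0 - 83)) + 9814 = (12264 + ((2/7)*0 - 83)) + 9814 = (12264 + (0 - 83)) + 9814 = (12264 - 83) + 9814 = 12181 + 9814 = 21995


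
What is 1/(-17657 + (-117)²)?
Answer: -1/3968 ≈ -0.00025202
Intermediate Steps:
1/(-17657 + (-117)²) = 1/(-17657 + 13689) = 1/(-3968) = -1/3968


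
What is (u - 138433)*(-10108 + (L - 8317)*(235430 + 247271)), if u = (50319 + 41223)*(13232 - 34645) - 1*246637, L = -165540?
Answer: 164533240995854049340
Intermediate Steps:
u = -1960435483 (u = 91542*(-21413) - 246637 = -1960188846 - 246637 = -1960435483)
(u - 138433)*(-10108 + (L - 8317)*(235430 + 247271)) = (-1960435483 - 138433)*(-10108 + (-165540 - 8317)*(235430 + 247271)) = -1960573916*(-10108 - 173857*482701) = -1960573916*(-10108 - 83920947757) = -1960573916*(-83920957865) = 164533240995854049340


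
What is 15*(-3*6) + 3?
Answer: -267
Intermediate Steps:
15*(-3*6) + 3 = 15*(-18) + 3 = -270 + 3 = -267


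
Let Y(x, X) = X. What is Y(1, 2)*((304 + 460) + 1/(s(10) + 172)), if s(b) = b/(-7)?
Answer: 912223/597 ≈ 1528.0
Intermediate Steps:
s(b) = -b/7 (s(b) = b*(-⅐) = -b/7)
Y(1, 2)*((304 + 460) + 1/(s(10) + 172)) = 2*((304 + 460) + 1/(-⅐*10 + 172)) = 2*(764 + 1/(-10/7 + 172)) = 2*(764 + 1/(1194/7)) = 2*(764 + 7/1194) = 2*(912223/1194) = 912223/597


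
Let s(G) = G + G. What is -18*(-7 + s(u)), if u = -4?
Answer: 270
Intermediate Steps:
s(G) = 2*G
-18*(-7 + s(u)) = -18*(-7 + 2*(-4)) = -18*(-7 - 8) = -18*(-15) = 270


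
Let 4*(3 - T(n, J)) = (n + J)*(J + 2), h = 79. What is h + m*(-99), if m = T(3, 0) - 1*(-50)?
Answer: -10039/2 ≈ -5019.5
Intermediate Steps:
T(n, J) = 3 - (2 + J)*(J + n)/4 (T(n, J) = 3 - (n + J)*(J + 2)/4 = 3 - (J + n)*(2 + J)/4 = 3 - (2 + J)*(J + n)/4)
m = 103/2 (m = (3 - ½*0 - ½*3 - ¼*0² - ¼*0*3) - 1*(-50) = (3 + 0 - 3/2 - ¼*0 + 0) + 50 = (3 + 0 - 3/2 + 0 + 0) + 50 = 3/2 + 50 = 103/2 ≈ 51.500)
h + m*(-99) = 79 + (103/2)*(-99) = 79 - 10197/2 = -10039/2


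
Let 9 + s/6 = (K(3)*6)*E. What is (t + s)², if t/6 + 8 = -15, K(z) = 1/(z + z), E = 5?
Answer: 26244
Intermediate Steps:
K(z) = 1/(2*z)
t = -138 (t = -48 + 6*(-15) = -48 - 90 = -138)
s = -24 (s = -54 + 6*((((½)/3)*6)*5) = -54 + 6*((((½)*(⅓))*6)*5) = -54 + 6*(((⅙)*6)*5) = -54 + 6*(1*5) = -54 + 6*5 = -54 + 30 = -24)
(t + s)² = (-138 - 24)² = (-162)² = 26244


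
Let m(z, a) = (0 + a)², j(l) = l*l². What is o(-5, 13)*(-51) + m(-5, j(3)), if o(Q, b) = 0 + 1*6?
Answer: 423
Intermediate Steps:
o(Q, b) = 6 (o(Q, b) = 0 + 6 = 6)
j(l) = l³
m(z, a) = a²
o(-5, 13)*(-51) + m(-5, j(3)) = 6*(-51) + (3³)² = -306 + 27² = -306 + 729 = 423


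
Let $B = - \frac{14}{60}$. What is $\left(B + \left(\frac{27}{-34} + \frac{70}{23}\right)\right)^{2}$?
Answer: $\frac{139806976}{34398225} \approx 4.0644$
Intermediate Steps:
$B = - \frac{7}{30}$ ($B = \left(-14\right) \frac{1}{60} = - \frac{7}{30} \approx -0.23333$)
$\left(B + \left(\frac{27}{-34} + \frac{70}{23}\right)\right)^{2} = \left(- \frac{7}{30} + \left(\frac{27}{-34} + \frac{70}{23}\right)\right)^{2} = \left(- \frac{7}{30} + \left(27 \left(- \frac{1}{34}\right) + 70 \cdot \frac{1}{23}\right)\right)^{2} = \left(- \frac{7}{30} + \left(- \frac{27}{34} + \frac{70}{23}\right)\right)^{2} = \left(- \frac{7}{30} + \frac{1759}{782}\right)^{2} = \left(\frac{11824}{5865}\right)^{2} = \frac{139806976}{34398225}$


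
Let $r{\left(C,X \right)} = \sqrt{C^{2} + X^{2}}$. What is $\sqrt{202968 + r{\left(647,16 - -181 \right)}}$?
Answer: $\sqrt{202968 + \sqrt{457418}} \approx 451.27$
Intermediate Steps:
$\sqrt{202968 + r{\left(647,16 - -181 \right)}} = \sqrt{202968 + \sqrt{647^{2} + \left(16 - -181\right)^{2}}} = \sqrt{202968 + \sqrt{418609 + \left(16 + 181\right)^{2}}} = \sqrt{202968 + \sqrt{418609 + 197^{2}}} = \sqrt{202968 + \sqrt{418609 + 38809}} = \sqrt{202968 + \sqrt{457418}}$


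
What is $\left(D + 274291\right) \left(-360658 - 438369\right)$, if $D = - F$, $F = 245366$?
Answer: $-23111855975$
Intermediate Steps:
$D = -245366$ ($D = \left(-1\right) 245366 = -245366$)
$\left(D + 274291\right) \left(-360658 - 438369\right) = \left(-245366 + 274291\right) \left(-360658 - 438369\right) = 28925 \left(-799027\right) = -23111855975$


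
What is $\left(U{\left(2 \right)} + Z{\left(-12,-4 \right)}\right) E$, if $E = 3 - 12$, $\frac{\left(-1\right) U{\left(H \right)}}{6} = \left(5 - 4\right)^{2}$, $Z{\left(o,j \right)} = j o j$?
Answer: $1782$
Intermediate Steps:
$Z{\left(o,j \right)} = o j^{2}$
$U{\left(H \right)} = -6$ ($U{\left(H \right)} = - 6 \left(5 - 4\right)^{2} = - 6 \cdot 1^{2} = \left(-6\right) 1 = -6$)
$E = -9$ ($E = 3 - 12 = -9$)
$\left(U{\left(2 \right)} + Z{\left(-12,-4 \right)}\right) E = \left(-6 - 12 \left(-4\right)^{2}\right) \left(-9\right) = \left(-6 - 192\right) \left(-9\right) = \left(-198\right) \left(-9\right) = 1782$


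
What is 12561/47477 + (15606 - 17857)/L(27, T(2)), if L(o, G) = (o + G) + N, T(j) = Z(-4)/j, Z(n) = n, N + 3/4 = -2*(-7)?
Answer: -425561075/7263981 ≈ -58.585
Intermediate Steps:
N = 53/4 (N = -3/4 - 2*(-7) = -3/4 + 14 = 53/4 ≈ 13.250)
T(j) = -4/j
L(o, G) = 53/4 + G + o (L(o, G) = (o + G) + 53/4 = (G + o) + 53/4 = 53/4 + G + o)
12561/47477 + (15606 - 17857)/L(27, T(2)) = 12561/47477 + (15606 - 17857)/(53/4 - 4/2 + 27) = 12561*(1/47477) - 2251/(53/4 - 4*1/2 + 27) = 12561/47477 - 2251/(53/4 - 2 + 27) = 12561/47477 - 2251/153/4 = 12561/47477 - 2251*4/153 = 12561/47477 - 9004/153 = -425561075/7263981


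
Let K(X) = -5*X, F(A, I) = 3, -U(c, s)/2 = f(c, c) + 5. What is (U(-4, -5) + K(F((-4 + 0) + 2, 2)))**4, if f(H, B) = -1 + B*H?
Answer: 9150625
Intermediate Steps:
U(c, s) = -8 - 2*c**2 (U(c, s) = -2*((-1 + c*c) + 5) = -2*((-1 + c**2) + 5) = -2*(4 + c**2) = -8 - 2*c**2)
(U(-4, -5) + K(F((-4 + 0) + 2, 2)))**4 = ((-8 - 2*(-4)**2) - 5*3)**4 = ((-8 - 2*16) - 15)**4 = ((-8 - 32) - 15)**4 = (-40 - 15)**4 = (-55)**4 = 9150625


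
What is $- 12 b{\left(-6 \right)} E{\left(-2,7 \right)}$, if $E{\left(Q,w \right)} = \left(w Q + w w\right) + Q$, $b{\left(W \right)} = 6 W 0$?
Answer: $0$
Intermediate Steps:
$b{\left(W \right)} = 0$
$E{\left(Q,w \right)} = Q + w^{2} + Q w$ ($E{\left(Q,w \right)} = \left(Q w + w^{2}\right) + Q = \left(w^{2} + Q w\right) + Q = Q + w^{2} + Q w$)
$- 12 b{\left(-6 \right)} E{\left(-2,7 \right)} = \left(-12\right) 0 \left(-2 + 7^{2} - 14\right) = 0 \left(-2 + 49 - 14\right) = 0 \cdot 33 = 0$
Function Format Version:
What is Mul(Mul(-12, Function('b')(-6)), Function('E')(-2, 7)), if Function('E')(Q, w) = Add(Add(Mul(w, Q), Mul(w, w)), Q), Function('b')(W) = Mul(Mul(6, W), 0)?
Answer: 0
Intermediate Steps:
Function('b')(W) = 0
Function('E')(Q, w) = Add(Q, Pow(w, 2), Mul(Q, w)) (Function('E')(Q, w) = Add(Add(Mul(Q, w), Pow(w, 2)), Q) = Add(Add(Pow(w, 2), Mul(Q, w)), Q) = Add(Q, Pow(w, 2), Mul(Q, w)))
Mul(Mul(-12, Function('b')(-6)), Function('E')(-2, 7)) = Mul(Mul(-12, 0), Add(-2, Pow(7, 2), Mul(-2, 7))) = Mul(0, Add(-2, 49, -14)) = Mul(0, 33) = 0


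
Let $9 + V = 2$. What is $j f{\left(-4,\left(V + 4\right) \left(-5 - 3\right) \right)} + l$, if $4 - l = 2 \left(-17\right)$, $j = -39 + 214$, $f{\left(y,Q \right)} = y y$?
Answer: $2838$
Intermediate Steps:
$V = -7$ ($V = -9 + 2 = -7$)
$f{\left(y,Q \right)} = y^{2}$
$j = 175$
$l = 38$ ($l = 4 - 2 \left(-17\right) = 4 - -34 = 4 + 34 = 38$)
$j f{\left(-4,\left(V + 4\right) \left(-5 - 3\right) \right)} + l = 175 \left(-4\right)^{2} + 38 = 175 \cdot 16 + 38 = 2800 + 38 = 2838$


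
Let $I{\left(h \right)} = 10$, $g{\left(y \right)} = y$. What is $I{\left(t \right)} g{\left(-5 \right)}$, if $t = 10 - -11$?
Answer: $-50$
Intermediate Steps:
$t = 21$ ($t = 10 + 11 = 21$)
$I{\left(t \right)} g{\left(-5 \right)} = 10 \left(-5\right) = -50$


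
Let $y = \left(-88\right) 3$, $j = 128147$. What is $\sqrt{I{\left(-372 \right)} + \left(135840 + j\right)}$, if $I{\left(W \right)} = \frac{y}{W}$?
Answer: $\frac{3 \sqrt{28188021}}{31} \approx 513.8$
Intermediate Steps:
$y = -264$
$I{\left(W \right)} = - \frac{264}{W}$
$\sqrt{I{\left(-372 \right)} + \left(135840 + j\right)} = \sqrt{- \frac{264}{-372} + \left(135840 + 128147\right)} = \sqrt{\left(-264\right) \left(- \frac{1}{372}\right) + 263987} = \sqrt{\frac{22}{31} + 263987} = \sqrt{\frac{8183619}{31}} = \frac{3 \sqrt{28188021}}{31}$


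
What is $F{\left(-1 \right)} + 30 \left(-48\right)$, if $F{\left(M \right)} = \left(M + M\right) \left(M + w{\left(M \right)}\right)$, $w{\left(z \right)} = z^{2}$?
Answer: $-1440$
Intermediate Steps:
$F{\left(M \right)} = 2 M \left(M + M^{2}\right)$ ($F{\left(M \right)} = \left(M + M\right) \left(M + M^{2}\right) = 2 M \left(M + M^{2}\right)$)
$F{\left(-1 \right)} + 30 \left(-48\right) = 2 \left(-1\right)^{2} \left(1 - 1\right) + 30 \left(-48\right) = 2 \cdot 1 \cdot 0 - 1440 = 0 - 1440 = -1440$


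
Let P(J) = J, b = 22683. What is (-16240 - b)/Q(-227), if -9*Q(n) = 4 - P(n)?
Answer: 116769/77 ≈ 1516.5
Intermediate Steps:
Q(n) = -4/9 + n/9 (Q(n) = -(4 - n)/9 = -4/9 + n/9)
(-16240 - b)/Q(-227) = (-16240 - 1*22683)/(-4/9 + (1/9)*(-227)) = (-16240 - 22683)/(-4/9 - 227/9) = -38923/(-77/3) = -38923*(-3/77) = 116769/77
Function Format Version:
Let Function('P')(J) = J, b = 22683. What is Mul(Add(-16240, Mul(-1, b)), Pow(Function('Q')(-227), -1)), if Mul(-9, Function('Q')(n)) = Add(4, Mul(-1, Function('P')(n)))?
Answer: Rational(116769, 77) ≈ 1516.5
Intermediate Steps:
Function('Q')(n) = Add(Rational(-4, 9), Mul(Rational(1, 9), n)) (Function('Q')(n) = Mul(Rational(-1, 9), Add(4, Mul(-1, n))) = Add(Rational(-4, 9), Mul(Rational(1, 9), n)))
Mul(Add(-16240, Mul(-1, b)), Pow(Function('Q')(-227), -1)) = Mul(Add(-16240, Mul(-1, 22683)), Pow(Add(Rational(-4, 9), Mul(Rational(1, 9), -227)), -1)) = Mul(Add(-16240, -22683), Pow(Add(Rational(-4, 9), Rational(-227, 9)), -1)) = Mul(-38923, Pow(Rational(-77, 3), -1)) = Mul(-38923, Rational(-3, 77)) = Rational(116769, 77)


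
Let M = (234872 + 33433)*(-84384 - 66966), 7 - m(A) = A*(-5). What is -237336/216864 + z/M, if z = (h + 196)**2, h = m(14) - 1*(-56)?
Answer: -7436539107619/6795065599500 ≈ -1.0944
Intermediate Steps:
m(A) = 7 + 5*A (m(A) = 7 - A*(-5) = 7 - (-5)*A = 7 + 5*A)
h = 133 (h = (7 + 5*14) - 1*(-56) = (7 + 70) + 56 = 77 + 56 = 133)
M = -40607961750 (M = 268305*(-151350) = -40607961750)
z = 108241 (z = (133 + 196)**2 = 329**2 = 108241)
-237336/216864 + z/M = -237336/216864 + 108241/(-40607961750) = -237336*1/216864 + 108241*(-1/40607961750) = -9889/9036 - 108241/40607961750 = -7436539107619/6795065599500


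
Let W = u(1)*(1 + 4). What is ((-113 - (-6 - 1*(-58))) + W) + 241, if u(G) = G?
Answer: 81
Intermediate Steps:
W = 5 (W = 1*(1 + 4) = 1*5 = 5)
((-113 - (-6 - 1*(-58))) + W) + 241 = ((-113 - (-6 - 1*(-58))) + 5) + 241 = ((-113 - (-6 + 58)) + 5) + 241 = ((-113 - 1*52) + 5) + 241 = ((-113 - 52) + 5) + 241 = (-165 + 5) + 241 = -160 + 241 = 81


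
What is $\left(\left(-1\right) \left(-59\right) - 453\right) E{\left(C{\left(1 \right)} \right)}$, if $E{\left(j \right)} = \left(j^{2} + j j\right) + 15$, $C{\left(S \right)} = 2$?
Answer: $-9062$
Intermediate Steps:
$E{\left(j \right)} = 15 + 2 j^{2}$ ($E{\left(j \right)} = \left(j^{2} + j^{2}\right) + 15 = 2 j^{2} + 15 = 15 + 2 j^{2}$)
$\left(\left(-1\right) \left(-59\right) - 453\right) E{\left(C{\left(1 \right)} \right)} = \left(\left(-1\right) \left(-59\right) - 453\right) \left(15 + 2 \cdot 2^{2}\right) = \left(59 - 453\right) \left(15 + 2 \cdot 4\right) = - 394 \left(15 + 8\right) = \left(-394\right) 23 = -9062$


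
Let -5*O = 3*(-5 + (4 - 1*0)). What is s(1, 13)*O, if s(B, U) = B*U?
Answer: 39/5 ≈ 7.8000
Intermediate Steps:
O = 3/5 (O = -3*(-5 + (4 - 1*0))/5 = -3*(-5 + (4 + 0))/5 = -3*(-5 + 4)/5 = -3*(-1)/5 = -1/5*(-3) = 3/5 ≈ 0.60000)
s(1, 13)*O = (1*13)*(3/5) = 13*(3/5) = 39/5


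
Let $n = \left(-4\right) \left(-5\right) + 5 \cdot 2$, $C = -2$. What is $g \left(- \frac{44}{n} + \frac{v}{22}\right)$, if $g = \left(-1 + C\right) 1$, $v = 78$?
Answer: $- \frac{343}{55} \approx -6.2364$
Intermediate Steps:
$n = 30$ ($n = 20 + 10 = 30$)
$g = -3$ ($g = \left(-1 - 2\right) 1 = \left(-3\right) 1 = -3$)
$g \left(- \frac{44}{n} + \frac{v}{22}\right) = - 3 \left(- \frac{44}{30} + \frac{78}{22}\right) = - 3 \left(\left(-44\right) \frac{1}{30} + 78 \cdot \frac{1}{22}\right) = - 3 \left(- \frac{22}{15} + \frac{39}{11}\right) = \left(-3\right) \frac{343}{165} = - \frac{343}{55}$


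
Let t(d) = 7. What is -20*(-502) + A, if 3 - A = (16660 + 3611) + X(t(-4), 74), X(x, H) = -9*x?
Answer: -10165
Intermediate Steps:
A = -20205 (A = 3 - ((16660 + 3611) - 9*7) = 3 - (20271 - 63) = 3 - 1*20208 = 3 - 20208 = -20205)
-20*(-502) + A = -20*(-502) - 20205 = 10040 - 20205 = -10165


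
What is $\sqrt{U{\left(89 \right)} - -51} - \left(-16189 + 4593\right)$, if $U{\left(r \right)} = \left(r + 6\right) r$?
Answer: $11596 + \sqrt{8506} \approx 11688.0$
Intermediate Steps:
$U{\left(r \right)} = r \left(6 + r\right)$ ($U{\left(r \right)} = \left(6 + r\right) r = r \left(6 + r\right)$)
$\sqrt{U{\left(89 \right)} - -51} - \left(-16189 + 4593\right) = \sqrt{89 \left(6 + 89\right) - -51} - \left(-16189 + 4593\right) = \sqrt{89 \cdot 95 + 51} - -11596 = \sqrt{8455 + 51} + 11596 = \sqrt{8506} + 11596 = 11596 + \sqrt{8506}$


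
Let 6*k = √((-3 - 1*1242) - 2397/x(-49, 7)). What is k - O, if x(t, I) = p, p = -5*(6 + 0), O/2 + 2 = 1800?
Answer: -3596 + I*√116510/60 ≈ -3596.0 + 5.6889*I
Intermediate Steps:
O = 3596 (O = -4 + 2*1800 = -4 + 3600 = 3596)
p = -30 (p = -5*6 = -30)
x(t, I) = -30
k = I*√116510/60 (k = √((-3 - 1*1242) - 2397/(-30))/6 = √((-3 - 1242) - 2397*(-1/30))/6 = √(-1245 + 799/10)/6 = √(-11651/10)/6 = (I*√116510/10)/6 = I*√116510/60 ≈ 5.6889*I)
k - O = I*√116510/60 - 1*3596 = I*√116510/60 - 3596 = -3596 + I*√116510/60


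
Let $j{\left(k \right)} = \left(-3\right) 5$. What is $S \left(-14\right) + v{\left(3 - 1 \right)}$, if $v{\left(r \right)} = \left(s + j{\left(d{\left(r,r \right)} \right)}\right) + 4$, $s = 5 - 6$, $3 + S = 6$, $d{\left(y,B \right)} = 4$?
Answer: $-54$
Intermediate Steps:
$j{\left(k \right)} = -15$
$S = 3$ ($S = -3 + 6 = 3$)
$s = -1$ ($s = 5 - 6 = -1$)
$v{\left(r \right)} = -12$ ($v{\left(r \right)} = \left(-1 - 15\right) + 4 = -16 + 4 = -12$)
$S \left(-14\right) + v{\left(3 - 1 \right)} = 3 \left(-14\right) - 12 = -42 - 12 = -54$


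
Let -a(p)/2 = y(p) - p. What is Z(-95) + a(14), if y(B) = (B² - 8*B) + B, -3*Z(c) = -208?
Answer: -296/3 ≈ -98.667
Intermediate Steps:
Z(c) = 208/3 (Z(c) = -⅓*(-208) = 208/3)
y(B) = B² - 7*B
a(p) = 2*p - 2*p*(-7 + p) (a(p) = -2*(p*(-7 + p) - p) = -2*(-p + p*(-7 + p)) = 2*p - 2*p*(-7 + p))
Z(-95) + a(14) = 208/3 + 2*14*(8 - 1*14) = 208/3 + 2*14*(8 - 14) = 208/3 + 2*14*(-6) = 208/3 - 168 = -296/3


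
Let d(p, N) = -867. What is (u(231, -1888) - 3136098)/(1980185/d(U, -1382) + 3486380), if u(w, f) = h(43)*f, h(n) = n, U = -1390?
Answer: -2789383494/3020711275 ≈ -0.92342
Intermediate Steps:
u(w, f) = 43*f
(u(231, -1888) - 3136098)/(1980185/d(U, -1382) + 3486380) = (43*(-1888) - 3136098)/(1980185/(-867) + 3486380) = (-81184 - 3136098)/(1980185*(-1/867) + 3486380) = -3217282/(-1980185/867 + 3486380) = -3217282/3020711275/867 = -3217282*867/3020711275 = -2789383494/3020711275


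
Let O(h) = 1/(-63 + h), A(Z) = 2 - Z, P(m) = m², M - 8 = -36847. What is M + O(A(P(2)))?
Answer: -2394536/65 ≈ -36839.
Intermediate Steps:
M = -36839 (M = 8 - 36847 = -36839)
M + O(A(P(2))) = -36839 + 1/(-63 + (2 - 1*2²)) = -36839 + 1/(-63 + (2 - 1*4)) = -36839 + 1/(-63 + (2 - 4)) = -36839 + 1/(-63 - 2) = -36839 + 1/(-65) = -36839 - 1/65 = -2394536/65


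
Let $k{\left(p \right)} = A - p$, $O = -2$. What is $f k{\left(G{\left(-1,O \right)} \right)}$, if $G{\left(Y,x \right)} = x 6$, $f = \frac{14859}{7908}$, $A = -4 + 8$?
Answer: $\frac{19812}{659} \approx 30.064$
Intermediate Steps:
$A = 4$
$f = \frac{4953}{2636}$ ($f = 14859 \cdot \frac{1}{7908} = \frac{4953}{2636} \approx 1.879$)
$G{\left(Y,x \right)} = 6 x$
$k{\left(p \right)} = 4 - p$
$f k{\left(G{\left(-1,O \right)} \right)} = \frac{4953 \left(4 - 6 \left(-2\right)\right)}{2636} = \frac{4953 \left(4 - -12\right)}{2636} = \frac{4953 \left(4 + 12\right)}{2636} = \frac{4953}{2636} \cdot 16 = \frac{19812}{659}$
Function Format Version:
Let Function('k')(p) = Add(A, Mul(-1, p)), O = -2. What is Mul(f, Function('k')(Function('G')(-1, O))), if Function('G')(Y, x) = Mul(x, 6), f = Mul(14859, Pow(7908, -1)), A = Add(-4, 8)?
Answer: Rational(19812, 659) ≈ 30.064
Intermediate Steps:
A = 4
f = Rational(4953, 2636) (f = Mul(14859, Rational(1, 7908)) = Rational(4953, 2636) ≈ 1.8790)
Function('G')(Y, x) = Mul(6, x)
Function('k')(p) = Add(4, Mul(-1, p))
Mul(f, Function('k')(Function('G')(-1, O))) = Mul(Rational(4953, 2636), Add(4, Mul(-1, Mul(6, -2)))) = Mul(Rational(4953, 2636), Add(4, Mul(-1, -12))) = Mul(Rational(4953, 2636), Add(4, 12)) = Mul(Rational(4953, 2636), 16) = Rational(19812, 659)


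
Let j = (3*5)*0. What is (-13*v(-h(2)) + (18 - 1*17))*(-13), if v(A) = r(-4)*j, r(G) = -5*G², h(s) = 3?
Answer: -13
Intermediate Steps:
j = 0 (j = 15*0 = 0)
v(A) = 0 (v(A) = -5*(-4)²*0 = -5*16*0 = -80*0 = 0)
(-13*v(-h(2)) + (18 - 1*17))*(-13) = (-13*0 + (18 - 1*17))*(-13) = (0 + (18 - 17))*(-13) = (0 + 1)*(-13) = 1*(-13) = -13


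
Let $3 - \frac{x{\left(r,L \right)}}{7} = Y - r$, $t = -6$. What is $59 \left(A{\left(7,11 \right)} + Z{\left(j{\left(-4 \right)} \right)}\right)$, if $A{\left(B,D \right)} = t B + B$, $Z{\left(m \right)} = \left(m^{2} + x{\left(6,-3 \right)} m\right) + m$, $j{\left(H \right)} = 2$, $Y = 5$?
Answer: $1593$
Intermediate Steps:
$x{\left(r,L \right)} = -14 + 7 r$ ($x{\left(r,L \right)} = 21 - 7 \left(5 - r\right) = 21 + \left(-35 + 7 r\right) = -14 + 7 r$)
$Z{\left(m \right)} = m^{2} + 29 m$ ($Z{\left(m \right)} = \left(m^{2} + \left(-14 + 7 \cdot 6\right) m\right) + m = \left(m^{2} + \left(-14 + 42\right) m\right) + m = \left(m^{2} + 28 m\right) + m = m^{2} + 29 m$)
$A{\left(B,D \right)} = - 5 B$ ($A{\left(B,D \right)} = - 6 B + B = - 5 B$)
$59 \left(A{\left(7,11 \right)} + Z{\left(j{\left(-4 \right)} \right)}\right) = 59 \left(\left(-5\right) 7 + 2 \left(29 + 2\right)\right) = 59 \left(-35 + 2 \cdot 31\right) = 59 \left(-35 + 62\right) = 59 \cdot 27 = 1593$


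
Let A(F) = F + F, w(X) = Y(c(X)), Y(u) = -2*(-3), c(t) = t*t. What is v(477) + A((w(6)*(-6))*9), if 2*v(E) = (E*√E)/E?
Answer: -648 + 3*√53/2 ≈ -637.08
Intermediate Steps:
c(t) = t²
Y(u) = 6
w(X) = 6
v(E) = √E/2 (v(E) = ((E*√E)/E)/2 = (E^(3/2)/E)/2 = √E/2)
A(F) = 2*F
v(477) + A((w(6)*(-6))*9) = √477/2 + 2*((6*(-6))*9) = (3*√53)/2 + 2*(-36*9) = 3*√53/2 + 2*(-324) = 3*√53/2 - 648 = -648 + 3*√53/2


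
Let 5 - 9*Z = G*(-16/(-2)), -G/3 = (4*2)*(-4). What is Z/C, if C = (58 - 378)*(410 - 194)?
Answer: 763/622080 ≈ 0.0012265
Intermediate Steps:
G = 96 (G = -3*4*2*(-4) = -24*(-4) = -3*(-32) = 96)
C = -69120 (C = -320*216 = -69120)
Z = -763/9 (Z = 5/9 - 32*(-16/(-2))/3 = 5/9 - 32*(-16*(-½))/3 = 5/9 - 32*8/3 = 5/9 - ⅑*768 = 5/9 - 256/3 = -763/9 ≈ -84.778)
Z/C = -763/9/(-69120) = -763/9*(-1/69120) = 763/622080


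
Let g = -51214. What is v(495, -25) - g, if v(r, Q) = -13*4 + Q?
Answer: 51137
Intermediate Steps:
v(r, Q) = -52 + Q
v(495, -25) - g = (-52 - 25) - 1*(-51214) = -77 + 51214 = 51137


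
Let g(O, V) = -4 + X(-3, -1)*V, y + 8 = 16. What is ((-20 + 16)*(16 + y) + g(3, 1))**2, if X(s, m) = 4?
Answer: 9216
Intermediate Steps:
y = 8 (y = -8 + 16 = 8)
g(O, V) = -4 + 4*V
((-20 + 16)*(16 + y) + g(3, 1))**2 = ((-20 + 16)*(16 + 8) + (-4 + 4*1))**2 = (-4*24 + (-4 + 4))**2 = (-96 + 0)**2 = (-96)**2 = 9216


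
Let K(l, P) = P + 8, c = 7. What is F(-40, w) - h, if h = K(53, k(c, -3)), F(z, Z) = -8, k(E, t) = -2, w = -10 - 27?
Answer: -14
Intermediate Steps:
w = -37
K(l, P) = 8 + P
h = 6 (h = 8 - 2 = 6)
F(-40, w) - h = -8 - 1*6 = -8 - 6 = -14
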